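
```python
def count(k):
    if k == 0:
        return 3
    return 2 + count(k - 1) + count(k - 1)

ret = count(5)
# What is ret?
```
Call trace (a repeated sub-call is expanded the first time; later identical calls just restate its return value):
count(k=5)
  count(k=4)
    count(k=3)
      count(k=2)
        count(k=1)
          count(k=0)
          -> return 3
          count(k=0)
          -> return 3
        -> return 8
        count(k=1) -> return 8  (same call as traced above)
      -> return 18
      count(k=2) -> return 18  (same call as traced above)
    -> return 38
    count(k=3) -> return 38  (same call as traced above)
  -> return 78
  count(k=4) -> return 78  (same call as traced above)
-> return 158

Final answer: 158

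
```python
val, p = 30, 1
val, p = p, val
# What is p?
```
Trace:
  val=30, p=1
  val=1, p=30

Final answer: 30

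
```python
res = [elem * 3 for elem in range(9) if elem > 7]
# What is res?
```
Trace:
  elem=0
  elem=1
  elem=2
  elem=3
  elem=4
  elem=5
  elem=6
  elem=7
  elem=8
  res=[24]

Final answer: [24]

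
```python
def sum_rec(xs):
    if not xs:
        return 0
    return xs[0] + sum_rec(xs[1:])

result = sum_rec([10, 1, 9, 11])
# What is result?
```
Call trace:
sum_rec(xs=[10, 1, 9, 11])
  sum_rec(xs=[1, 9, 11])
    sum_rec(xs=[9, 11])
      sum_rec(xs=[11])
        sum_rec(xs=[])
        -> return 0
      -> return 11
    -> return 20
  -> return 21
-> return 31

Final answer: 31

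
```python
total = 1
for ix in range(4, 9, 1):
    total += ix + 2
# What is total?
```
Trace:
  total=1
  total=7, ix=4
  total=14, ix=5
  total=22, ix=6
  total=31, ix=7
  total=41, ix=8

Final answer: 41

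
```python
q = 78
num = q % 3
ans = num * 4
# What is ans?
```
Trace:
  q=78
  q=78, num=0
  q=78, num=0, ans=0

Final answer: 0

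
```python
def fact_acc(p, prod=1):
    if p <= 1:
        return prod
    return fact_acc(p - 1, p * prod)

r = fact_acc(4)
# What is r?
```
Call trace:
fact_acc(p=4, prod=1)
  fact_acc(p=3, prod=4)
    fact_acc(p=2, prod=12)
      fact_acc(p=1, prod=24)
      -> return 24
    -> return 24
  -> return 24
-> return 24

Final answer: 24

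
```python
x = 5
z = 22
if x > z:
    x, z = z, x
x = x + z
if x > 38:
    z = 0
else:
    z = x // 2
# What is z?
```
Trace:
  x=5
  x=5, z=22
  x=5, z=22
  x=27, z=22
  x=27, z=13

Final answer: 13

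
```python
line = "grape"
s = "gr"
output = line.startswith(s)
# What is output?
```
Trace:
  line='grape'
  line='grape', s='gr'
  line='grape', s='gr', output=True

Final answer: True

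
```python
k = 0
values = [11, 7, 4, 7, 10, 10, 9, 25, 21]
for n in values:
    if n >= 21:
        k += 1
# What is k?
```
Trace:
  k=0
  k=0, n=11
  k=0, n=7
  k=0, n=4
  k=0, n=7
  k=0, n=10
  k=0, n=10
  k=0, n=9
  k=1, n=25
  k=2, n=21

Final answer: 2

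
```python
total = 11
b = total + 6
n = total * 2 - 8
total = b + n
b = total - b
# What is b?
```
Trace:
  total=11
  total=11, b=17
  total=11, b=17, n=14
  total=31, b=17, n=14
  total=31, b=14, n=14

Final answer: 14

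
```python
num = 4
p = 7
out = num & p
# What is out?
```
Trace:
  num=4
  num=4, p=7
  num=4, p=7, out=4

Final answer: 4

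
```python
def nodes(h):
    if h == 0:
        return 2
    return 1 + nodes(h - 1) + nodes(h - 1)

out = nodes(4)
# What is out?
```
Call trace (a repeated sub-call is expanded the first time; later identical calls just restate its return value):
nodes(h=4)
  nodes(h=3)
    nodes(h=2)
      nodes(h=1)
        nodes(h=0)
        -> return 2
        nodes(h=0)
        -> return 2
      -> return 5
      nodes(h=1) -> return 5  (same call as traced above)
    -> return 11
    nodes(h=2) -> return 11  (same call as traced above)
  -> return 23
  nodes(h=3) -> return 23  (same call as traced above)
-> return 47

Final answer: 47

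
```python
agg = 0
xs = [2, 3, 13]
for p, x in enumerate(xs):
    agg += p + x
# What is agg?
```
Trace:
  agg=0
  agg=2, p=0, x=2
  agg=6, p=1, x=3
  agg=21, p=2, x=13

Final answer: 21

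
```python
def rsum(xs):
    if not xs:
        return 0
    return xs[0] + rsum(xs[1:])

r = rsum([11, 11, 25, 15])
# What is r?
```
Call trace:
rsum(xs=[11, 11, 25, 15])
  rsum(xs=[11, 25, 15])
    rsum(xs=[25, 15])
      rsum(xs=[15])
        rsum(xs=[])
        -> return 0
      -> return 15
    -> return 40
  -> return 51
-> return 62

Final answer: 62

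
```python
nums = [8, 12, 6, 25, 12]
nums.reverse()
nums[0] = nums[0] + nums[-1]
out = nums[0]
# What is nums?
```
Trace:
  nums=[8, 12, 6, 25, 12]
  nums=[12, 25, 6, 12, 8]
  nums=[20, 25, 6, 12, 8]
  nums=[20, 25, 6, 12, 8], out=20

Final answer: [20, 25, 6, 12, 8]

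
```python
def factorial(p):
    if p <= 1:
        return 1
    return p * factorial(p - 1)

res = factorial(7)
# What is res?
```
Call trace:
factorial(p=7)
  factorial(p=6)
    factorial(p=5)
      factorial(p=4)
        factorial(p=3)
          factorial(p=2)
            factorial(p=1)
            -> return 1
          -> return 2
        -> return 6
      -> return 24
    -> return 120
  -> return 720
-> return 5040

Final answer: 5040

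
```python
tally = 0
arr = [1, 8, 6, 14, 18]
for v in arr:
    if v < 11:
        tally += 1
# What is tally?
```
Trace:
  tally=0
  tally=1, v=1
  tally=2, v=8
  tally=3, v=6
  tally=3, v=14
  tally=3, v=18

Final answer: 3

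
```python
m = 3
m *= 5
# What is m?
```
Trace:
  m=3
  m=15

Final answer: 15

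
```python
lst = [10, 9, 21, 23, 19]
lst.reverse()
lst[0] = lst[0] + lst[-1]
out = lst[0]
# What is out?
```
Trace:
  lst=[10, 9, 21, 23, 19]
  lst=[19, 23, 21, 9, 10]
  lst=[29, 23, 21, 9, 10]
  lst=[29, 23, 21, 9, 10], out=29

Final answer: 29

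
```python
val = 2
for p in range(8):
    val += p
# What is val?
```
Trace:
  val=2
  val=2, p=0
  val=3, p=1
  val=5, p=2
  val=8, p=3
  val=12, p=4
  val=17, p=5
  val=23, p=6
  val=30, p=7

Final answer: 30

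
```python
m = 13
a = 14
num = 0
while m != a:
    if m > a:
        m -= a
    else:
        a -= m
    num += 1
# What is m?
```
Trace:
  m=13
  m=13, a=14
  m=13, a=14, num=0
  m=13, a=1, num=1
  m=12, a=1, num=2
  m=11, a=1, num=3
  m=10, a=1, num=4
  m=9, a=1, num=5
  m=8, a=1, num=6
  m=7, a=1, num=7
  m=6, a=1, num=8
  m=5, a=1, num=9
  m=4, a=1, num=10
  m=3, a=1, num=11
  m=2, a=1, num=12
  m=1, a=1, num=13

Final answer: 1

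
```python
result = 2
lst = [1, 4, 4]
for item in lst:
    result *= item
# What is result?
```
Trace:
  result=2
  result=2, item=1
  result=8, item=4
  result=32, item=4

Final answer: 32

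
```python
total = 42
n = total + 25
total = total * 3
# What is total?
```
Trace:
  total=42
  total=42, n=67
  total=126, n=67

Final answer: 126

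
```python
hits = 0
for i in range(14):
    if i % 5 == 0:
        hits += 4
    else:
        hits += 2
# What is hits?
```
Trace:
  hits=0
  hits=4, i=0
  hits=6, i=1
  hits=8, i=2
  hits=10, i=3
  hits=12, i=4
  hits=16, i=5
  hits=18, i=6
  hits=20, i=7
  hits=22, i=8
  hits=24, i=9
  hits=28, i=10
  hits=30, i=11
  hits=32, i=12
  hits=34, i=13

Final answer: 34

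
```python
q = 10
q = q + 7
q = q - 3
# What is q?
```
Trace:
  q=10
  q=17
  q=14

Final answer: 14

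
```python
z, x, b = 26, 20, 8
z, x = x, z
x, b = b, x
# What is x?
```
Trace:
  z=26, x=20, b=8
  z=20, x=26, b=8
  z=20, x=8, b=26

Final answer: 8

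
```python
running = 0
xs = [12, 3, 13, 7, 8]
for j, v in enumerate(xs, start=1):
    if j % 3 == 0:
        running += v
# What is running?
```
Trace:
  running=0
  running=0, j=1, v=12
  running=0, j=2, v=3
  running=13, j=3, v=13
  running=13, j=4, v=7
  running=13, j=5, v=8

Final answer: 13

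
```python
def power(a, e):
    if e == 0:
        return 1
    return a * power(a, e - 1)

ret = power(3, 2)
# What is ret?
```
Call trace:
power(a=3, e=2)
  power(a=3, e=1)
    power(a=3, e=0)
    -> return 1
  -> return 3
-> return 9

Final answer: 9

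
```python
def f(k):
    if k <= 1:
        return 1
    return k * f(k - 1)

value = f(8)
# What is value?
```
Call trace:
f(k=8)
  f(k=7)
    f(k=6)
      f(k=5)
        f(k=4)
          f(k=3)
            f(k=2)
              f(k=1)
              -> return 1
            -> return 2
          -> return 6
        -> return 24
      -> return 120
    -> return 720
  -> return 5040
-> return 40320

Final answer: 40320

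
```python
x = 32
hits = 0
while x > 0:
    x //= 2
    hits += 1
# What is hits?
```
Trace:
  x=32
  x=32, hits=0
  x=16, hits=1
  x=8, hits=2
  x=4, hits=3
  x=2, hits=4
  x=1, hits=5
  x=0, hits=6

Final answer: 6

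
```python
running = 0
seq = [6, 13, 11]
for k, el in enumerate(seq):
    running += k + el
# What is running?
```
Trace:
  running=0
  running=6, k=0, el=6
  running=20, k=1, el=13
  running=33, k=2, el=11

Final answer: 33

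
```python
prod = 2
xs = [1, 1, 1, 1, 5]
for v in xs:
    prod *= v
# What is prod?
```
Trace:
  prod=2
  prod=2, v=1
  prod=2, v=1
  prod=2, v=1
  prod=2, v=1
  prod=10, v=5

Final answer: 10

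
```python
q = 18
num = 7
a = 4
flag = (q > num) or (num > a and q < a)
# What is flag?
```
Trace:
  q=18
  q=18, num=7
  q=18, num=7, a=4
  q=18, num=7, a=4, flag=True

Final answer: True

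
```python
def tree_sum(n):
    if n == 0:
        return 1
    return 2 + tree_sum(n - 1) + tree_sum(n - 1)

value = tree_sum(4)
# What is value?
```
Call trace (a repeated sub-call is expanded the first time; later identical calls just restate its return value):
tree_sum(n=4)
  tree_sum(n=3)
    tree_sum(n=2)
      tree_sum(n=1)
        tree_sum(n=0)
        -> return 1
        tree_sum(n=0)
        -> return 1
      -> return 4
      tree_sum(n=1) -> return 4  (same call as traced above)
    -> return 10
    tree_sum(n=2) -> return 10  (same call as traced above)
  -> return 22
  tree_sum(n=3) -> return 22  (same call as traced above)
-> return 46

Final answer: 46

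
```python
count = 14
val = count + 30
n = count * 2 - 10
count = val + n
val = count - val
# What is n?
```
Trace:
  count=14
  count=14, val=44
  count=14, val=44, n=18
  count=62, val=44, n=18
  count=62, val=18, n=18

Final answer: 18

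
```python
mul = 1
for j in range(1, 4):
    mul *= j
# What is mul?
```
Trace:
  mul=1
  mul=1, j=1
  mul=2, j=2
  mul=6, j=3

Final answer: 6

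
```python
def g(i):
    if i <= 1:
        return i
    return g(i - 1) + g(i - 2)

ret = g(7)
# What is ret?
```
Call trace (a repeated sub-call is expanded the first time; later identical calls just restate its return value):
g(i=7)
  g(i=6)
    g(i=5)
      g(i=4)
        g(i=3)
          g(i=2)
            g(i=1)
            -> return 1
            g(i=0)
            -> return 0
          -> return 1
          g(i=1)
          -> return 1
        -> return 2
        g(i=2) -> return 1  (same call as traced above)
      -> return 3
      g(i=3) -> return 2  (same call as traced above)
    -> return 5
    g(i=4) -> return 3  (same call as traced above)
  -> return 8
  g(i=5) -> return 5  (same call as traced above)
-> return 13

Final answer: 13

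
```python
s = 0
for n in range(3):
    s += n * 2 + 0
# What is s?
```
Trace:
  s=0
  s=0, n=0
  s=2, n=1
  s=6, n=2

Final answer: 6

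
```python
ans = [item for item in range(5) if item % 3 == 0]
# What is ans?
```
Trace:
  item=0
  item=1
  item=2
  item=3
  item=4
  ans=[0, 3]

Final answer: [0, 3]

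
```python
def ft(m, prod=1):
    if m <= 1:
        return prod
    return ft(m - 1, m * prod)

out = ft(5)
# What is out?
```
Call trace:
ft(m=5, prod=1)
  ft(m=4, prod=5)
    ft(m=3, prod=20)
      ft(m=2, prod=60)
        ft(m=1, prod=120)
        -> return 120
      -> return 120
    -> return 120
  -> return 120
-> return 120

Final answer: 120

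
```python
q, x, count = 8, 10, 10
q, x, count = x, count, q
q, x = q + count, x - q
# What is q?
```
Trace:
  q=8, x=10, count=10
  q=10, x=10, count=8
  q=18, x=0, count=8

Final answer: 18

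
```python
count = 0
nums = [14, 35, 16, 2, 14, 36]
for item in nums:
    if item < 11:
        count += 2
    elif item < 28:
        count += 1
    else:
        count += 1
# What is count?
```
Trace:
  count=0
  count=1, item=14
  count=2, item=35
  count=3, item=16
  count=5, item=2
  count=6, item=14
  count=7, item=36

Final answer: 7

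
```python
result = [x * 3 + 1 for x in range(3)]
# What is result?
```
Trace:
  x=0
  x=1
  x=2
  result=[1, 4, 7]

Final answer: [1, 4, 7]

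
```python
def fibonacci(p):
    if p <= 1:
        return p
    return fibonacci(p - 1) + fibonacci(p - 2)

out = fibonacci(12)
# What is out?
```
Call trace (a repeated sub-call is expanded the first time; later identical calls just restate its return value):
fibonacci(p=12)
  fibonacci(p=11)
    fibonacci(p=10)
      fibonacci(p=9)
        fibonacci(p=8)
          fibonacci(p=7)
            fibonacci(p=6)
              fibonacci(p=5)
                fibonacci(p=4)
                  fibonacci(p=3)
                    fibonacci(p=2)
                      fibonacci(p=1)
                      -> return 1
                      fibonacci(p=0)
                      -> return 0
                    -> return 1
                    fibonacci(p=1)
                    -> return 1
                  -> return 2
                  fibonacci(p=2) -> return 1  (same call as traced above)
                -> return 3
                fibonacci(p=3) -> return 2  (same call as traced above)
              -> return 5
              fibonacci(p=4) -> return 3  (same call as traced above)
            -> return 8
            fibonacci(p=5) -> return 5  (same call as traced above)
          -> return 13
          fibonacci(p=6) -> return 8  (same call as traced above)
        -> return 21
        fibonacci(p=7) -> return 13  (same call as traced above)
      -> return 34
      fibonacci(p=8) -> return 21  (same call as traced above)
    -> return 55
    fibonacci(p=9) -> return 34  (same call as traced above)
  -> return 89
  fibonacci(p=10) -> return 55  (same call as traced above)
-> return 144

Final answer: 144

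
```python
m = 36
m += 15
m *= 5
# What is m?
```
Trace:
  m=36
  m=51
  m=255

Final answer: 255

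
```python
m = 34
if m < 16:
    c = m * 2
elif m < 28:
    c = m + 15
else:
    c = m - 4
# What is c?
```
Trace:
  m=34
  m=34, c=30

Final answer: 30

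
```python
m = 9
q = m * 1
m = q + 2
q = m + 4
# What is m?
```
Trace:
  m=9
  m=9, q=9
  m=11, q=9
  m=11, q=15

Final answer: 11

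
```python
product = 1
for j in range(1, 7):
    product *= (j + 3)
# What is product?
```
Trace:
  product=1
  product=4, j=1
  product=20, j=2
  product=120, j=3
  product=840, j=4
  product=6720, j=5
  product=60480, j=6

Final answer: 60480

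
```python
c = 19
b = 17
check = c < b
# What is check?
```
Trace:
  c=19
  c=19, b=17
  c=19, b=17, check=False

Final answer: False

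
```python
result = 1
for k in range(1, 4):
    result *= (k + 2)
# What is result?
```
Trace:
  result=1
  result=3, k=1
  result=12, k=2
  result=60, k=3

Final answer: 60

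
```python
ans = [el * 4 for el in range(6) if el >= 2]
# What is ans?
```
Trace:
  el=0
  el=1
  el=2
  el=3
  el=4
  el=5
  ans=[8, 12, 16, 20]

Final answer: [8, 12, 16, 20]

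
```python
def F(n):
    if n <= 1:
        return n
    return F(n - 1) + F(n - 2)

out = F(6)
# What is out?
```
Call trace (a repeated sub-call is expanded the first time; later identical calls just restate its return value):
F(n=6)
  F(n=5)
    F(n=4)
      F(n=3)
        F(n=2)
          F(n=1)
          -> return 1
          F(n=0)
          -> return 0
        -> return 1
        F(n=1)
        -> return 1
      -> return 2
      F(n=2) -> return 1  (same call as traced above)
    -> return 3
    F(n=3) -> return 2  (same call as traced above)
  -> return 5
  F(n=4) -> return 3  (same call as traced above)
-> return 8

Final answer: 8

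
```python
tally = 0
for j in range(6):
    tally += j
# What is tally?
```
Trace:
  tally=0
  tally=0, j=0
  tally=1, j=1
  tally=3, j=2
  tally=6, j=3
  tally=10, j=4
  tally=15, j=5

Final answer: 15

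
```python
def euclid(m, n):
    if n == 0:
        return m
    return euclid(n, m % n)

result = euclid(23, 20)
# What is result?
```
Call trace:
euclid(m=23, n=20)
  euclid(m=20, n=3)
    euclid(m=3, n=2)
      euclid(m=2, n=1)
        euclid(m=1, n=0)
        -> return 1
      -> return 1
    -> return 1
  -> return 1
-> return 1

Final answer: 1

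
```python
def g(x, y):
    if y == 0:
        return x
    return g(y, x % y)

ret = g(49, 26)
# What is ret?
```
Call trace:
g(x=49, y=26)
  g(x=26, y=23)
    g(x=23, y=3)
      g(x=3, y=2)
        g(x=2, y=1)
          g(x=1, y=0)
          -> return 1
        -> return 1
      -> return 1
    -> return 1
  -> return 1
-> return 1

Final answer: 1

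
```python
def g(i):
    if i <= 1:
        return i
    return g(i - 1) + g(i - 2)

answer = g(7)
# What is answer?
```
Call trace (a repeated sub-call is expanded the first time; later identical calls just restate its return value):
g(i=7)
  g(i=6)
    g(i=5)
      g(i=4)
        g(i=3)
          g(i=2)
            g(i=1)
            -> return 1
            g(i=0)
            -> return 0
          -> return 1
          g(i=1)
          -> return 1
        -> return 2
        g(i=2) -> return 1  (same call as traced above)
      -> return 3
      g(i=3) -> return 2  (same call as traced above)
    -> return 5
    g(i=4) -> return 3  (same call as traced above)
  -> return 8
  g(i=5) -> return 5  (same call as traced above)
-> return 13

Final answer: 13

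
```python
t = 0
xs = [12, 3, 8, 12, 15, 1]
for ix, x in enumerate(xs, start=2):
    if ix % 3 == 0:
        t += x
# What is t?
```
Trace:
  t=0
  t=0, ix=2, x=12
  t=3, ix=3, x=3
  t=3, ix=4, x=8
  t=3, ix=5, x=12
  t=18, ix=6, x=15
  t=18, ix=7, x=1

Final answer: 18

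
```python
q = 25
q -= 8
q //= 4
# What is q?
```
Trace:
  q=25
  q=17
  q=4

Final answer: 4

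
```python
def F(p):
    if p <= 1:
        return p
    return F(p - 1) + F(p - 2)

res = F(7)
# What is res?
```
Call trace (a repeated sub-call is expanded the first time; later identical calls just restate its return value):
F(p=7)
  F(p=6)
    F(p=5)
      F(p=4)
        F(p=3)
          F(p=2)
            F(p=1)
            -> return 1
            F(p=0)
            -> return 0
          -> return 1
          F(p=1)
          -> return 1
        -> return 2
        F(p=2) -> return 1  (same call as traced above)
      -> return 3
      F(p=3) -> return 2  (same call as traced above)
    -> return 5
    F(p=4) -> return 3  (same call as traced above)
  -> return 8
  F(p=5) -> return 5  (same call as traced above)
-> return 13

Final answer: 13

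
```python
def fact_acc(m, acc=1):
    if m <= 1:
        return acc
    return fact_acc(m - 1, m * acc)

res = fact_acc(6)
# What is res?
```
Call trace:
fact_acc(m=6, acc=1)
  fact_acc(m=5, acc=6)
    fact_acc(m=4, acc=30)
      fact_acc(m=3, acc=120)
        fact_acc(m=2, acc=360)
          fact_acc(m=1, acc=720)
          -> return 720
        -> return 720
      -> return 720
    -> return 720
  -> return 720
-> return 720

Final answer: 720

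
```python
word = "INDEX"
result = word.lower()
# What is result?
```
Trace:
  word='INDEX'
  word='INDEX', result='index'

Final answer: 'index'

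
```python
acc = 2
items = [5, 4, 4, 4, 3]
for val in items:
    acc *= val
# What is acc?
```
Trace:
  acc=2
  acc=10, val=5
  acc=40, val=4
  acc=160, val=4
  acc=640, val=4
  acc=1920, val=3

Final answer: 1920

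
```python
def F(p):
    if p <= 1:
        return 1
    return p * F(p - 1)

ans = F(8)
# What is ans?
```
Call trace:
F(p=8)
  F(p=7)
    F(p=6)
      F(p=5)
        F(p=4)
          F(p=3)
            F(p=2)
              F(p=1)
              -> return 1
            -> return 2
          -> return 6
        -> return 24
      -> return 120
    -> return 720
  -> return 5040
-> return 40320

Final answer: 40320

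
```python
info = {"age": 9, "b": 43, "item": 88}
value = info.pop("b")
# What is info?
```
Trace:
  info={'age': 9, 'b': 43, 'item': 88}
  info={'age': 9, 'item': 88}, value=43

Final answer: {'age': 9, 'item': 88}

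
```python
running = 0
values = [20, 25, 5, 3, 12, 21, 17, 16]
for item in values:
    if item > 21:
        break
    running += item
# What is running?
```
Trace:
  running=0
  running=20, item=20
  running=20, item=25

Final answer: 20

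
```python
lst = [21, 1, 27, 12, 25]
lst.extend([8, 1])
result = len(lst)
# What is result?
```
Trace:
  lst=[21, 1, 27, 12, 25]
  lst=[21, 1, 27, 12, 25, 8, 1]
  lst=[21, 1, 27, 12, 25, 8, 1], result=7

Final answer: 7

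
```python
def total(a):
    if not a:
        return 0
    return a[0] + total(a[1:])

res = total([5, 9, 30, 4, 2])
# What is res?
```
Call trace:
total(a=[5, 9, 30, 4, 2])
  total(a=[9, 30, 4, 2])
    total(a=[30, 4, 2])
      total(a=[4, 2])
        total(a=[2])
          total(a=[])
          -> return 0
        -> return 2
      -> return 6
    -> return 36
  -> return 45
-> return 50

Final answer: 50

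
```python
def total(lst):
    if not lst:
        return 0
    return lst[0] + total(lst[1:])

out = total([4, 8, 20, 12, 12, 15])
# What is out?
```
Call trace:
total(lst=[4, 8, 20, 12, 12, 15])
  total(lst=[8, 20, 12, 12, 15])
    total(lst=[20, 12, 12, 15])
      total(lst=[12, 12, 15])
        total(lst=[12, 15])
          total(lst=[15])
            total(lst=[])
            -> return 0
          -> return 15
        -> return 27
      -> return 39
    -> return 59
  -> return 67
-> return 71

Final answer: 71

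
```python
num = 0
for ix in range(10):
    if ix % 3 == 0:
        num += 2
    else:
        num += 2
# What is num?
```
Trace:
  num=0
  num=2, ix=0
  num=4, ix=1
  num=6, ix=2
  num=8, ix=3
  num=10, ix=4
  num=12, ix=5
  num=14, ix=6
  num=16, ix=7
  num=18, ix=8
  num=20, ix=9

Final answer: 20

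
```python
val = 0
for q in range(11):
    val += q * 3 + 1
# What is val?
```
Trace:
  val=0
  val=1, q=0
  val=5, q=1
  val=12, q=2
  val=22, q=3
  val=35, q=4
  val=51, q=5
  val=70, q=6
  val=92, q=7
  val=117, q=8
  val=145, q=9
  val=176, q=10

Final answer: 176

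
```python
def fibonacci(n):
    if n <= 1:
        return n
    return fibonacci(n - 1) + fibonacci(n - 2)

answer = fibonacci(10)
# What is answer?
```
Call trace (a repeated sub-call is expanded the first time; later identical calls just restate its return value):
fibonacci(n=10)
  fibonacci(n=9)
    fibonacci(n=8)
      fibonacci(n=7)
        fibonacci(n=6)
          fibonacci(n=5)
            fibonacci(n=4)
              fibonacci(n=3)
                fibonacci(n=2)
                  fibonacci(n=1)
                  -> return 1
                  fibonacci(n=0)
                  -> return 0
                -> return 1
                fibonacci(n=1)
                -> return 1
              -> return 2
              fibonacci(n=2) -> return 1  (same call as traced above)
            -> return 3
            fibonacci(n=3) -> return 2  (same call as traced above)
          -> return 5
          fibonacci(n=4) -> return 3  (same call as traced above)
        -> return 8
        fibonacci(n=5) -> return 5  (same call as traced above)
      -> return 13
      fibonacci(n=6) -> return 8  (same call as traced above)
    -> return 21
    fibonacci(n=7) -> return 13  (same call as traced above)
  -> return 34
  fibonacci(n=8) -> return 21  (same call as traced above)
-> return 55

Final answer: 55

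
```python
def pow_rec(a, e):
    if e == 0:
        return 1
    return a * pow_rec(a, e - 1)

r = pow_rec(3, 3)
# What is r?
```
Call trace:
pow_rec(a=3, e=3)
  pow_rec(a=3, e=2)
    pow_rec(a=3, e=1)
      pow_rec(a=3, e=0)
      -> return 1
    -> return 3
  -> return 9
-> return 27

Final answer: 27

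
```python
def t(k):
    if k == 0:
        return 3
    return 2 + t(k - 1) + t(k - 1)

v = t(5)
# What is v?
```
Call trace (a repeated sub-call is expanded the first time; later identical calls just restate its return value):
t(k=5)
  t(k=4)
    t(k=3)
      t(k=2)
        t(k=1)
          t(k=0)
          -> return 3
          t(k=0)
          -> return 3
        -> return 8
        t(k=1) -> return 8  (same call as traced above)
      -> return 18
      t(k=2) -> return 18  (same call as traced above)
    -> return 38
    t(k=3) -> return 38  (same call as traced above)
  -> return 78
  t(k=4) -> return 78  (same call as traced above)
-> return 158

Final answer: 158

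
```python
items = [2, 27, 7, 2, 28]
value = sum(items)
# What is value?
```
Trace:
  items=[2, 27, 7, 2, 28]
  items=[2, 27, 7, 2, 28], value=66

Final answer: 66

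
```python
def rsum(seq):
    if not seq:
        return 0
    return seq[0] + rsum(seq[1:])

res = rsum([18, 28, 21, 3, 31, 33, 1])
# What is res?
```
Call trace:
rsum(seq=[18, 28, 21, 3, 31, 33, 1])
  rsum(seq=[28, 21, 3, 31, 33, 1])
    rsum(seq=[21, 3, 31, 33, 1])
      rsum(seq=[3, 31, 33, 1])
        rsum(seq=[31, 33, 1])
          rsum(seq=[33, 1])
            rsum(seq=[1])
              rsum(seq=[])
              -> return 0
            -> return 1
          -> return 34
        -> return 65
      -> return 68
    -> return 89
  -> return 117
-> return 135

Final answer: 135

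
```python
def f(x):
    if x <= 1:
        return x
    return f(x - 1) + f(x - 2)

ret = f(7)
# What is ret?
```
Call trace (a repeated sub-call is expanded the first time; later identical calls just restate its return value):
f(x=7)
  f(x=6)
    f(x=5)
      f(x=4)
        f(x=3)
          f(x=2)
            f(x=1)
            -> return 1
            f(x=0)
            -> return 0
          -> return 1
          f(x=1)
          -> return 1
        -> return 2
        f(x=2) -> return 1  (same call as traced above)
      -> return 3
      f(x=3) -> return 2  (same call as traced above)
    -> return 5
    f(x=4) -> return 3  (same call as traced above)
  -> return 8
  f(x=5) -> return 5  (same call as traced above)
-> return 13

Final answer: 13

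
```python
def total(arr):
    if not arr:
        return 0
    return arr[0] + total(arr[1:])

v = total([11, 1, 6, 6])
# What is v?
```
Call trace:
total(arr=[11, 1, 6, 6])
  total(arr=[1, 6, 6])
    total(arr=[6, 6])
      total(arr=[6])
        total(arr=[])
        -> return 0
      -> return 6
    -> return 12
  -> return 13
-> return 24

Final answer: 24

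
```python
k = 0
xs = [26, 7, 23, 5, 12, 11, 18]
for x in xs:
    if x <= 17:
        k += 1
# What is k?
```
Trace:
  k=0
  k=0, x=26
  k=1, x=7
  k=1, x=23
  k=2, x=5
  k=3, x=12
  k=4, x=11
  k=4, x=18

Final answer: 4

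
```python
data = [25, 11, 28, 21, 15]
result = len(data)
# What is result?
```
Trace:
  data=[25, 11, 28, 21, 15]
  data=[25, 11, 28, 21, 15], result=5

Final answer: 5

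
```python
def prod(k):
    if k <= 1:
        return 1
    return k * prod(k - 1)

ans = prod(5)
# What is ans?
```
Call trace:
prod(k=5)
  prod(k=4)
    prod(k=3)
      prod(k=2)
        prod(k=1)
        -> return 1
      -> return 2
    -> return 6
  -> return 24
-> return 120

Final answer: 120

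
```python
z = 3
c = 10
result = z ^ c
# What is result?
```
Trace:
  z=3
  z=3, c=10
  z=3, c=10, result=9

Final answer: 9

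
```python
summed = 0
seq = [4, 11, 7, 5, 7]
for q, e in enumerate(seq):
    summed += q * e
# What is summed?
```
Trace:
  summed=0
  summed=0, q=0, e=4
  summed=11, q=1, e=11
  summed=25, q=2, e=7
  summed=40, q=3, e=5
  summed=68, q=4, e=7

Final answer: 68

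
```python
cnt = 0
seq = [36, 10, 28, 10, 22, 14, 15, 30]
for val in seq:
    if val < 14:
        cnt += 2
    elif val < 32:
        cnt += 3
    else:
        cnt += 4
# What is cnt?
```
Trace:
  cnt=0
  cnt=4, val=36
  cnt=6, val=10
  cnt=9, val=28
  cnt=11, val=10
  cnt=14, val=22
  cnt=17, val=14
  cnt=20, val=15
  cnt=23, val=30

Final answer: 23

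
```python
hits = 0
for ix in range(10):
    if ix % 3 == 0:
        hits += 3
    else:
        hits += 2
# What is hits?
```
Trace:
  hits=0
  hits=3, ix=0
  hits=5, ix=1
  hits=7, ix=2
  hits=10, ix=3
  hits=12, ix=4
  hits=14, ix=5
  hits=17, ix=6
  hits=19, ix=7
  hits=21, ix=8
  hits=24, ix=9

Final answer: 24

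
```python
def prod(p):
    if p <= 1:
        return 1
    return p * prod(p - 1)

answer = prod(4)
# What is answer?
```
Call trace:
prod(p=4)
  prod(p=3)
    prod(p=2)
      prod(p=1)
      -> return 1
    -> return 2
  -> return 6
-> return 24

Final answer: 24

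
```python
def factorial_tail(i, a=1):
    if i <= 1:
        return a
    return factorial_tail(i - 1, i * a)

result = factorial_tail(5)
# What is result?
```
Call trace:
factorial_tail(i=5, a=1)
  factorial_tail(i=4, a=5)
    factorial_tail(i=3, a=20)
      factorial_tail(i=2, a=60)
        factorial_tail(i=1, a=120)
        -> return 120
      -> return 120
    -> return 120
  -> return 120
-> return 120

Final answer: 120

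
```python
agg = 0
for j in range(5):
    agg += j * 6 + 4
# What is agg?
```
Trace:
  agg=0
  agg=4, j=0
  agg=14, j=1
  agg=30, j=2
  agg=52, j=3
  agg=80, j=4

Final answer: 80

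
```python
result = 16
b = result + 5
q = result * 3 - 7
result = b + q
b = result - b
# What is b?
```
Trace:
  result=16
  result=16, b=21
  result=16, b=21, q=41
  result=62, b=21, q=41
  result=62, b=41, q=41

Final answer: 41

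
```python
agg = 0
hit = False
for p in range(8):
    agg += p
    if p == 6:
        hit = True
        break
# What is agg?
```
Trace:
  agg=0
  agg=0, hit=False
  agg=0, hit=False, p=0
  agg=1, hit=False, p=1
  agg=3, hit=False, p=2
  agg=6, hit=False, p=3
  agg=10, hit=False, p=4
  agg=15, hit=False, p=5
  agg=21, hit=True, p=6

Final answer: 21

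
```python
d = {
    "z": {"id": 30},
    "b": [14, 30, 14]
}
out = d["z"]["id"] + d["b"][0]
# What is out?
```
Trace:
  d={'z': {'id': 30}, 'b': [14, 30, 14]}
  d={'z': {'id': 30}, 'b': [14, 30, 14]}, out=44

Final answer: 44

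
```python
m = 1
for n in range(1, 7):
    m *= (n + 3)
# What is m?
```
Trace:
  m=1
  m=4, n=1
  m=20, n=2
  m=120, n=3
  m=840, n=4
  m=6720, n=5
  m=60480, n=6

Final answer: 60480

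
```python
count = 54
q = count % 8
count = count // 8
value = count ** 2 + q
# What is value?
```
Trace:
  count=54
  count=54, q=6
  count=6, q=6
  count=6, q=6, value=42

Final answer: 42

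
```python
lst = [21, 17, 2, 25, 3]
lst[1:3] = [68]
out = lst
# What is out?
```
Trace:
  lst=[21, 17, 2, 25, 3]
  lst=[21, 68, 25, 3]
  lst=[21, 68, 25, 3], out=[21, 68, 25, 3]

Final answer: [21, 68, 25, 3]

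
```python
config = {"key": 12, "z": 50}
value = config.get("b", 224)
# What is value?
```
Trace:
  config={'key': 12, 'z': 50}
  config={'key': 12, 'z': 50}, value=224

Final answer: 224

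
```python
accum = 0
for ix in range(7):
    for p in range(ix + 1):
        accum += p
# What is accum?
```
Trace:
  accum=0
  accum=0, ix=0, p=0
  accum=0, ix=1, p=0
  accum=1, ix=1, p=1
  accum=1, ix=2, p=0
  accum=2, ix=2, p=1
  accum=4, ix=2, p=2
  accum=4, ix=3, p=0
  accum=5, ix=3, p=1
  accum=7, ix=3, p=2
  accum=10, ix=3, p=3
  accum=10, ix=4, p=0
  accum=11, ix=4, p=1
  accum=13, ix=4, p=2
  accum=16, ix=4, p=3
  accum=20, ix=4, p=4
  accum=20, ix=5, p=0
  accum=21, ix=5, p=1
  accum=23, ix=5, p=2
  accum=26, ix=5, p=3
  accum=30, ix=5, p=4
  accum=35, ix=5, p=5
  accum=35, ix=6, p=0
  accum=36, ix=6, p=1
  accum=38, ix=6, p=2
  accum=41, ix=6, p=3
  accum=45, ix=6, p=4
  accum=50, ix=6, p=5
  accum=56, ix=6, p=6

Final answer: 56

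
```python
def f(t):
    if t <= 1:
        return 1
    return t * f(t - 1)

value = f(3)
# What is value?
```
Call trace:
f(t=3)
  f(t=2)
    f(t=1)
    -> return 1
  -> return 2
-> return 6

Final answer: 6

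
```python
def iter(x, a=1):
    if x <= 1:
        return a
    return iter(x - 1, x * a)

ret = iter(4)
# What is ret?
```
Call trace:
iter(x=4, a=1)
  iter(x=3, a=4)
    iter(x=2, a=12)
      iter(x=1, a=24)
      -> return 24
    -> return 24
  -> return 24
-> return 24

Final answer: 24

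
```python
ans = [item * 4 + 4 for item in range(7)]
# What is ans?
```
Trace:
  item=0
  item=1
  item=2
  item=3
  item=4
  item=5
  item=6
  ans=[4, 8, 12, 16, 20, 24, 28]

Final answer: [4, 8, 12, 16, 20, 24, 28]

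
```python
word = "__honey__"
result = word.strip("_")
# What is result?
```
Trace:
  word='__honey__'
  word='__honey__', result='honey'

Final answer: 'honey'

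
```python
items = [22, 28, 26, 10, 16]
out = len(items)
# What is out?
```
Trace:
  items=[22, 28, 26, 10, 16]
  items=[22, 28, 26, 10, 16], out=5

Final answer: 5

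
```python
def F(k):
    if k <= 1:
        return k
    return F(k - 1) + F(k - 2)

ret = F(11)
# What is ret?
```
Call trace (a repeated sub-call is expanded the first time; later identical calls just restate its return value):
F(k=11)
  F(k=10)
    F(k=9)
      F(k=8)
        F(k=7)
          F(k=6)
            F(k=5)
              F(k=4)
                F(k=3)
                  F(k=2)
                    F(k=1)
                    -> return 1
                    F(k=0)
                    -> return 0
                  -> return 1
                  F(k=1)
                  -> return 1
                -> return 2
                F(k=2) -> return 1  (same call as traced above)
              -> return 3
              F(k=3) -> return 2  (same call as traced above)
            -> return 5
            F(k=4) -> return 3  (same call as traced above)
          -> return 8
          F(k=5) -> return 5  (same call as traced above)
        -> return 13
        F(k=6) -> return 8  (same call as traced above)
      -> return 21
      F(k=7) -> return 13  (same call as traced above)
    -> return 34
    F(k=8) -> return 21  (same call as traced above)
  -> return 55
  F(k=9) -> return 34  (same call as traced above)
-> return 89

Final answer: 89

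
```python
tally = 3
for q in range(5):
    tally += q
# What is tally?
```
Trace:
  tally=3
  tally=3, q=0
  tally=4, q=1
  tally=6, q=2
  tally=9, q=3
  tally=13, q=4

Final answer: 13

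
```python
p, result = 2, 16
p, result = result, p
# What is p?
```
Trace:
  p=2, result=16
  p=16, result=2

Final answer: 16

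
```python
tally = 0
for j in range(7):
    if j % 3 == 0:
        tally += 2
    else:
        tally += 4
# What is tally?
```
Trace:
  tally=0
  tally=2, j=0
  tally=6, j=1
  tally=10, j=2
  tally=12, j=3
  tally=16, j=4
  tally=20, j=5
  tally=22, j=6

Final answer: 22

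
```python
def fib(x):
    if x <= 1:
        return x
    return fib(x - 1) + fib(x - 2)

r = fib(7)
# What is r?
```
Call trace (a repeated sub-call is expanded the first time; later identical calls just restate its return value):
fib(x=7)
  fib(x=6)
    fib(x=5)
      fib(x=4)
        fib(x=3)
          fib(x=2)
            fib(x=1)
            -> return 1
            fib(x=0)
            -> return 0
          -> return 1
          fib(x=1)
          -> return 1
        -> return 2
        fib(x=2) -> return 1  (same call as traced above)
      -> return 3
      fib(x=3) -> return 2  (same call as traced above)
    -> return 5
    fib(x=4) -> return 3  (same call as traced above)
  -> return 8
  fib(x=5) -> return 5  (same call as traced above)
-> return 13

Final answer: 13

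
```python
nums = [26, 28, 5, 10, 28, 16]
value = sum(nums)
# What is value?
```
Trace:
  nums=[26, 28, 5, 10, 28, 16]
  nums=[26, 28, 5, 10, 28, 16], value=113

Final answer: 113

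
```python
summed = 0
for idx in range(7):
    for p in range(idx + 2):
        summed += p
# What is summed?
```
Trace:
  summed=0
  summed=0, idx=0, p=0
  summed=1, idx=0, p=1
  summed=1, idx=1, p=0
  summed=2, idx=1, p=1
  summed=4, idx=1, p=2
  summed=4, idx=2, p=0
  summed=5, idx=2, p=1
  summed=7, idx=2, p=2
  summed=10, idx=2, p=3
  summed=10, idx=3, p=0
  summed=11, idx=3, p=1
  summed=13, idx=3, p=2
  summed=16, idx=3, p=3
  summed=20, idx=3, p=4
  summed=20, idx=4, p=0
  summed=21, idx=4, p=1
  summed=23, idx=4, p=2
  summed=26, idx=4, p=3
  summed=30, idx=4, p=4
  summed=35, idx=4, p=5
  summed=35, idx=5, p=0
  summed=36, idx=5, p=1
  summed=38, idx=5, p=2
  summed=41, idx=5, p=3
  summed=45, idx=5, p=4
  summed=50, idx=5, p=5
  summed=56, idx=5, p=6
  summed=56, idx=6, p=0
  summed=57, idx=6, p=1
  summed=59, idx=6, p=2
  summed=62, idx=6, p=3
  summed=66, idx=6, p=4
  summed=71, idx=6, p=5
  summed=77, idx=6, p=6
  summed=84, idx=6, p=7

Final answer: 84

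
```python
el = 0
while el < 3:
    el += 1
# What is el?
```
Trace:
  el=0
  el=1
  el=2
  el=3

Final answer: 3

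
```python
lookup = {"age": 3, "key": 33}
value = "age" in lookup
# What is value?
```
Trace:
  lookup={'age': 3, 'key': 33}
  lookup={'age': 3, 'key': 33}, value=True

Final answer: True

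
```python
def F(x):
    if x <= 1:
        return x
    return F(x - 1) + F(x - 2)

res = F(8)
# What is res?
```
Call trace (a repeated sub-call is expanded the first time; later identical calls just restate its return value):
F(x=8)
  F(x=7)
    F(x=6)
      F(x=5)
        F(x=4)
          F(x=3)
            F(x=2)
              F(x=1)
              -> return 1
              F(x=0)
              -> return 0
            -> return 1
            F(x=1)
            -> return 1
          -> return 2
          F(x=2) -> return 1  (same call as traced above)
        -> return 3
        F(x=3) -> return 2  (same call as traced above)
      -> return 5
      F(x=4) -> return 3  (same call as traced above)
    -> return 8
    F(x=5) -> return 5  (same call as traced above)
  -> return 13
  F(x=6) -> return 8  (same call as traced above)
-> return 21

Final answer: 21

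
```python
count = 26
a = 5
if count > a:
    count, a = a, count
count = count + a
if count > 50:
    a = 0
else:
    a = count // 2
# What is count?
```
Trace:
  count=26
  count=26, a=5
  count=5, a=26
  count=31, a=26
  count=31, a=15

Final answer: 31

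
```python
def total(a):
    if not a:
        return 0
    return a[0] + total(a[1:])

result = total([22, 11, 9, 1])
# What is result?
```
Call trace:
total(a=[22, 11, 9, 1])
  total(a=[11, 9, 1])
    total(a=[9, 1])
      total(a=[1])
        total(a=[])
        -> return 0
      -> return 1
    -> return 10
  -> return 21
-> return 43

Final answer: 43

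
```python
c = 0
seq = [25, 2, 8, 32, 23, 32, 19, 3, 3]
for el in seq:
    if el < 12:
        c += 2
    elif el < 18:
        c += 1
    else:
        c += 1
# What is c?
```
Trace:
  c=0
  c=1, el=25
  c=3, el=2
  c=5, el=8
  c=6, el=32
  c=7, el=23
  c=8, el=32
  c=9, el=19
  c=11, el=3
  c=13, el=3

Final answer: 13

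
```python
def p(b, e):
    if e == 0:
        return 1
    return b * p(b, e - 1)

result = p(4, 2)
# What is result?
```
Call trace:
p(b=4, e=2)
  p(b=4, e=1)
    p(b=4, e=0)
    -> return 1
  -> return 4
-> return 16

Final answer: 16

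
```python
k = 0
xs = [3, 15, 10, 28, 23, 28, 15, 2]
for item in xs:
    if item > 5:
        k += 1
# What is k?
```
Trace:
  k=0
  k=0, item=3
  k=1, item=15
  k=2, item=10
  k=3, item=28
  k=4, item=23
  k=5, item=28
  k=6, item=15
  k=6, item=2

Final answer: 6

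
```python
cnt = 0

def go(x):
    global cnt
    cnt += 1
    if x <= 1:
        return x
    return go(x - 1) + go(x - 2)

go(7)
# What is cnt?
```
Call trace (a repeated sub-call is expanded the first time; later identical calls just restate its return value):
go(x=7)
  go(x=6)
    go(x=5)
      go(x=4)
        go(x=3)
          go(x=2)
            go(x=1)
            -> return 1
            go(x=0)
            -> return 0
          -> return 1
          go(x=1)
          -> return 1
        -> return 2
        go(x=2) -> return 1  (same call as traced above)
      -> return 3
      go(x=3) -> return 2  (same call as traced above)
    -> return 5
    go(x=4) -> return 3  (same call as traced above)
  -> return 8
  go(x=5) -> return 5  (same call as traced above)
-> return 13

cnt is incremented once per call, so count the calls in each subtree. Let C(x) = number of calls made by go(x).
C(0) = C(1) = 1 (base case, no recursion); C(x) = 1 + C(x - 1) + C(x - 2) otherwise.
C(2) = 1 + C(1) + C(0) = 1 + 1 + 1 = 3
C(3) = 1 + C(2) + C(1) = 1 + 3 + 1 = 5
C(4) = 1 + C(3) + C(2) = 1 + 5 + 3 = 9
C(5) = 1 + C(4) + C(3) = 1 + 9 + 5 = 15
C(6) = 1 + C(5) + C(4) = 1 + 15 + 9 = 25
C(7) = 1 + C(6) + C(5) = 1 + 25 + 15 = 41
cnt = C(7) = 41

Final answer: 41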